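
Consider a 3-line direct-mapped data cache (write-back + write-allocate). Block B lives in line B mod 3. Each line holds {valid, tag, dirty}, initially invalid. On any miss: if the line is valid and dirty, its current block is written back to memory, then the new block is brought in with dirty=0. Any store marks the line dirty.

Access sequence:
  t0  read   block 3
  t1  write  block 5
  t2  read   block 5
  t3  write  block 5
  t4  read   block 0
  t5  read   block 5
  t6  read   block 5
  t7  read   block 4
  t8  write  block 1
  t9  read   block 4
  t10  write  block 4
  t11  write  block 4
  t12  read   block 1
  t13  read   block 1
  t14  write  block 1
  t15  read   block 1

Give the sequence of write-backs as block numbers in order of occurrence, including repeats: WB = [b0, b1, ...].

0: R B3 → L0 miss [-]
1: W B5 → L2 miss [D]
2: R B5 → L2 hit [D]
3: W B5 → L2 hit [D]
4: R B0 → L0 miss [-]
5: R B5 → L2 hit [D]
6: R B5 → L2 hit [D]
7: R B4 → L1 miss [-]
8: W B1 → L1 miss [D]
9: R B4 → L1 miss wb→B1 [-]
10: W B4 → L1 hit [D]
11: W B4 → L1 hit [D]
12: R B1 → L1 miss wb→B4 [-]
13: R B1 → L1 hit [-]
14: W B1 → L1 hit [D]
15: R B1 → L1 hit [D]

WB = [1, 4]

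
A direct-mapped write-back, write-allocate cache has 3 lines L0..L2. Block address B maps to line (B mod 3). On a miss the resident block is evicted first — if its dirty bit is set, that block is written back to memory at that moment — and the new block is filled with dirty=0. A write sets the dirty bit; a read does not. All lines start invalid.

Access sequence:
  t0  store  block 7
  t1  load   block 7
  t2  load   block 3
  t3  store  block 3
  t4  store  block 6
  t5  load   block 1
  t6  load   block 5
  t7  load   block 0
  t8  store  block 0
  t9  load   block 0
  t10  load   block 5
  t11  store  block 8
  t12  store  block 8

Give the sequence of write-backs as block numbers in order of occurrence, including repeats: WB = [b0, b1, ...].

0: W B7 → L1 miss [D]
1: R B7 → L1 hit [D]
2: R B3 → L0 miss [-]
3: W B3 → L0 hit [D]
4: W B6 → L0 miss wb→B3 [D]
5: R B1 → L1 miss wb→B7 [-]
6: R B5 → L2 miss [-]
7: R B0 → L0 miss wb→B6 [-]
8: W B0 → L0 hit [D]
9: R B0 → L0 hit [D]
10: R B5 → L2 hit [-]
11: W B8 → L2 miss [D]
12: W B8 → L2 hit [D]

WB = [3, 7, 6]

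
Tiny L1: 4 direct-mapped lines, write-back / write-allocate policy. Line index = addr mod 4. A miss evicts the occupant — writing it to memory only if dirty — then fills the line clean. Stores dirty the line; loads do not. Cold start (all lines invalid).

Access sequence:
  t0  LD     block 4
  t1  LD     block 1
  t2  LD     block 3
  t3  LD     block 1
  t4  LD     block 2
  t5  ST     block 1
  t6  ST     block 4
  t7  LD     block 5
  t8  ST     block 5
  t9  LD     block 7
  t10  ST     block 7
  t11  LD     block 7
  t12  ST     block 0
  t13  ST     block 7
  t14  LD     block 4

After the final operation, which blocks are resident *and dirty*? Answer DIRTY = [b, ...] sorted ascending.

DIRTY = [5, 7]

  0 | R B4 → L0 miss [-]
  1 | R B1 → L1 miss [-]
  2 | R B3 → L3 miss [-]
  3 | R B1 → L1 hit [-]
  4 | R B2 → L2 miss [-]
  5 | W B1 → L1 hit [D]
  6 | W B4 → L0 hit [D]
  7 | R B5 → L1 miss wb→B1 [-]
  8 | W B5 → L1 hit [D]
  9 | R B7 → L3 miss [-]
  10 | W B7 → L3 hit [D]
  11 | R B7 → L3 hit [D]
  12 | W B0 → L0 miss wb→B4 [D]
  13 | W B7 → L3 hit [D]
  14 | R B4 → L0 miss wb→B0 [-]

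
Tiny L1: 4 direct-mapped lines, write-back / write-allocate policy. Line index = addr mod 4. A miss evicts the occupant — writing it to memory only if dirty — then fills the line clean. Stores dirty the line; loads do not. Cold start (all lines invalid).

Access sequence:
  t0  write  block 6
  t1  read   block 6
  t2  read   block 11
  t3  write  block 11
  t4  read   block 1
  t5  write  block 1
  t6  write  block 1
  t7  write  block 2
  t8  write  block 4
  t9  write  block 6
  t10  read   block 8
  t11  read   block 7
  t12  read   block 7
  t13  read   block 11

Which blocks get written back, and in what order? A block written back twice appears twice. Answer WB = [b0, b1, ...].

  0 | W B6 → L2 miss [D]
  1 | R B6 → L2 hit [D]
  2 | R B11 → L3 miss [-]
  3 | W B11 → L3 hit [D]
  4 | R B1 → L1 miss [-]
  5 | W B1 → L1 hit [D]
  6 | W B1 → L1 hit [D]
  7 | W B2 → L2 miss wb→B6 [D]
  8 | W B4 → L0 miss [D]
  9 | W B6 → L2 miss wb→B2 [D]
  10 | R B8 → L0 miss wb→B4 [-]
  11 | R B7 → L3 miss wb→B11 [-]
  12 | R B7 → L3 hit [-]
  13 | R B11 → L3 miss [-]

WB = [6, 2, 4, 11]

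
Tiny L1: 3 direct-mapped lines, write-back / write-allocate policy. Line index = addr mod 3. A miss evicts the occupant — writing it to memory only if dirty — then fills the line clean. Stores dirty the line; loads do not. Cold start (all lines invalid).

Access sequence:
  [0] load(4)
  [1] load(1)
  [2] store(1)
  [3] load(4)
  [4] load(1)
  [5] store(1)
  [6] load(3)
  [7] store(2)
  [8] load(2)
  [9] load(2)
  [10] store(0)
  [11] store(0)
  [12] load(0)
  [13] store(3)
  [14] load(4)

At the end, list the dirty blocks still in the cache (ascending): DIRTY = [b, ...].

DIRTY = [2, 3]

  0 | R B4 → L1 miss [-]
  1 | R B1 → L1 miss [-]
  2 | W B1 → L1 hit [D]
  3 | R B4 → L1 miss wb→B1 [-]
  4 | R B1 → L1 miss [-]
  5 | W B1 → L1 hit [D]
  6 | R B3 → L0 miss [-]
  7 | W B2 → L2 miss [D]
  8 | R B2 → L2 hit [D]
  9 | R B2 → L2 hit [D]
  10 | W B0 → L0 miss [D]
  11 | W B0 → L0 hit [D]
  12 | R B0 → L0 hit [D]
  13 | W B3 → L0 miss wb→B0 [D]
  14 | R B4 → L1 miss wb→B1 [-]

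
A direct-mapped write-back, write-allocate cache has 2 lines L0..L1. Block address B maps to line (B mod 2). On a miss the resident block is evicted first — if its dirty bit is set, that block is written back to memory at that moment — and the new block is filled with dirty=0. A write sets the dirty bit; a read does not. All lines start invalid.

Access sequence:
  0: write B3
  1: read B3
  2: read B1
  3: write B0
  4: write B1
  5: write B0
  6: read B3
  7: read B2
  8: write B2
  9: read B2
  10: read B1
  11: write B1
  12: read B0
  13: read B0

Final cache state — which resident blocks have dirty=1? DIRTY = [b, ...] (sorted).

0: W B3 → L1 miss [D]
1: R B3 → L1 hit [D]
2: R B1 → L1 miss wb→B3 [-]
3: W B0 → L0 miss [D]
4: W B1 → L1 hit [D]
5: W B0 → L0 hit [D]
6: R B3 → L1 miss wb→B1 [-]
7: R B2 → L0 miss wb→B0 [-]
8: W B2 → L0 hit [D]
9: R B2 → L0 hit [D]
10: R B1 → L1 miss [-]
11: W B1 → L1 hit [D]
12: R B0 → L0 miss wb→B2 [-]
13: R B0 → L0 hit [-]

DIRTY = [1]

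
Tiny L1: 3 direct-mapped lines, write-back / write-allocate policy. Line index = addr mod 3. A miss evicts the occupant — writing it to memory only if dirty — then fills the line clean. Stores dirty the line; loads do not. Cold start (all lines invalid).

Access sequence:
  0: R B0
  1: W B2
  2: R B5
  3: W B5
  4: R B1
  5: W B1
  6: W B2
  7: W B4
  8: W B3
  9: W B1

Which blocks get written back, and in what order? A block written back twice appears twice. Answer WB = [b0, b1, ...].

  0 | R B0 → L0 miss [-]
  1 | W B2 → L2 miss [D]
  2 | R B5 → L2 miss wb→B2 [-]
  3 | W B5 → L2 hit [D]
  4 | R B1 → L1 miss [-]
  5 | W B1 → L1 hit [D]
  6 | W B2 → L2 miss wb→B5 [D]
  7 | W B4 → L1 miss wb→B1 [D]
  8 | W B3 → L0 miss [D]
  9 | W B1 → L1 miss wb→B4 [D]

WB = [2, 5, 1, 4]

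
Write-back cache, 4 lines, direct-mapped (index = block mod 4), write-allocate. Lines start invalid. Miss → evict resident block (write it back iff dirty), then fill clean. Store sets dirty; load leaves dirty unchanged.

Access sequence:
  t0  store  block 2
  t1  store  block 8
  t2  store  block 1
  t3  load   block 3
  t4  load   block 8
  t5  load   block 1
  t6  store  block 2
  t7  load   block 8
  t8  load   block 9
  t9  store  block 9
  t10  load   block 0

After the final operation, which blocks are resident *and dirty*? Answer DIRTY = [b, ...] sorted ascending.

  0 | W B2 → L2 miss [D]
  1 | W B8 → L0 miss [D]
  2 | W B1 → L1 miss [D]
  3 | R B3 → L3 miss [-]
  4 | R B8 → L0 hit [D]
  5 | R B1 → L1 hit [D]
  6 | W B2 → L2 hit [D]
  7 | R B8 → L0 hit [D]
  8 | R B9 → L1 miss wb→B1 [-]
  9 | W B9 → L1 hit [D]
  10 | R B0 → L0 miss wb→B8 [-]

DIRTY = [2, 9]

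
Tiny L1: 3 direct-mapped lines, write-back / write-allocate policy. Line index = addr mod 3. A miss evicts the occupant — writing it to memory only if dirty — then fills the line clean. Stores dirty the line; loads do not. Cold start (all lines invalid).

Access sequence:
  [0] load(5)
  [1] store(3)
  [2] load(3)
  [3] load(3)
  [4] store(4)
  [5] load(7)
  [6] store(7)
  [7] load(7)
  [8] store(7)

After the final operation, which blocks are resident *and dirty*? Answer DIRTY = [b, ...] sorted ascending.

DIRTY = [3, 7]

  0 | R B5 → L2 miss [-]
  1 | W B3 → L0 miss [D]
  2 | R B3 → L0 hit [D]
  3 | R B3 → L0 hit [D]
  4 | W B4 → L1 miss [D]
  5 | R B7 → L1 miss wb→B4 [-]
  6 | W B7 → L1 hit [D]
  7 | R B7 → L1 hit [D]
  8 | W B7 → L1 hit [D]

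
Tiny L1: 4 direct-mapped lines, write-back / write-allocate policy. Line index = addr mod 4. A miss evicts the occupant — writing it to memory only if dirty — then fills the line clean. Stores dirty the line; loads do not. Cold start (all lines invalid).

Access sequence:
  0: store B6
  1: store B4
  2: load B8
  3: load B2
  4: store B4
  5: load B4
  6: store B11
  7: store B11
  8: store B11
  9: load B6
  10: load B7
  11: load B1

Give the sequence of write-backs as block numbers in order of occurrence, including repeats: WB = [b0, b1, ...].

WB = [4, 6, 11]

0: W B6 → L2 miss [D]
1: W B4 → L0 miss [D]
2: R B8 → L0 miss wb→B4 [-]
3: R B2 → L2 miss wb→B6 [-]
4: W B4 → L0 miss [D]
5: R B4 → L0 hit [D]
6: W B11 → L3 miss [D]
7: W B11 → L3 hit [D]
8: W B11 → L3 hit [D]
9: R B6 → L2 miss [-]
10: R B7 → L3 miss wb→B11 [-]
11: R B1 → L1 miss [-]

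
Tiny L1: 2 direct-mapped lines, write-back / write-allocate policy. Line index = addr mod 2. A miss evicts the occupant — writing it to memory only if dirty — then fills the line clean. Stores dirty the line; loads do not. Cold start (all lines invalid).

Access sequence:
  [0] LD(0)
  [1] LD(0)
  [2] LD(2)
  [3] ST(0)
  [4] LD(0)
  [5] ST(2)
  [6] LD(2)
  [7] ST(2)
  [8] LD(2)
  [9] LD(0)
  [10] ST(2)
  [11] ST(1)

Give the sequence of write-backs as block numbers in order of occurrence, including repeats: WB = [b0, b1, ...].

0: R B0 → L0 miss [-]
1: R B0 → L0 hit [-]
2: R B2 → L0 miss [-]
3: W B0 → L0 miss [D]
4: R B0 → L0 hit [D]
5: W B2 → L0 miss wb→B0 [D]
6: R B2 → L0 hit [D]
7: W B2 → L0 hit [D]
8: R B2 → L0 hit [D]
9: R B0 → L0 miss wb→B2 [-]
10: W B2 → L0 miss [D]
11: W B1 → L1 miss [D]

WB = [0, 2]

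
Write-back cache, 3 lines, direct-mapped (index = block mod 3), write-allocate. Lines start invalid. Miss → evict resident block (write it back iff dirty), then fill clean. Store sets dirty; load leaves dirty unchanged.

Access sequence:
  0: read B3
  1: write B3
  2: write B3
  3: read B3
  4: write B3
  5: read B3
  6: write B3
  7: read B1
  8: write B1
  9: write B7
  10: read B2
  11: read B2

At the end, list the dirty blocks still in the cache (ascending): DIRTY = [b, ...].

0: R B3 → L0 miss [-]
1: W B3 → L0 hit [D]
2: W B3 → L0 hit [D]
3: R B3 → L0 hit [D]
4: W B3 → L0 hit [D]
5: R B3 → L0 hit [D]
6: W B3 → L0 hit [D]
7: R B1 → L1 miss [-]
8: W B1 → L1 hit [D]
9: W B7 → L1 miss wb→B1 [D]
10: R B2 → L2 miss [-]
11: R B2 → L2 hit [-]

DIRTY = [3, 7]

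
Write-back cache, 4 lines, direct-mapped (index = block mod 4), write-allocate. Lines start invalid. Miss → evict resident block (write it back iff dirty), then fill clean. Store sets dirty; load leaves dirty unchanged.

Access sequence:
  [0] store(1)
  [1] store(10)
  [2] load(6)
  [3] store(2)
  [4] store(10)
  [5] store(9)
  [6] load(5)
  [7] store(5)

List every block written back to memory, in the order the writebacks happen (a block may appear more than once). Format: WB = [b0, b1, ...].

WB = [10, 2, 1, 9]

0: W B1 -> L1 miss  d=D]
1: W B10 -> L2 miss  d=D]
2: R B6 -> L2 miss wb->B10  d=-]
3: W B2 -> L2 miss  d=D]
4: W B10 -> L2 miss wb->B2  d=D]
5: W B9 -> L1 miss wb->B1  d=D]
6: R B5 -> L1 miss wb->B9  d=-]
7: W B5 -> L1 hit  d=D]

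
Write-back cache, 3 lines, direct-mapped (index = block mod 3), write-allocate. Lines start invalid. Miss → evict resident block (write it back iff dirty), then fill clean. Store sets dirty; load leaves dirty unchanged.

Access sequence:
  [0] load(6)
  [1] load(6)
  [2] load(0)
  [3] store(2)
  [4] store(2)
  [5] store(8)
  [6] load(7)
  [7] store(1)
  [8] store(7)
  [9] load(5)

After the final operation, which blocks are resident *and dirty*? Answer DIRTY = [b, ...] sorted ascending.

DIRTY = [7]

0: R B6 -> L0 miss  d=-]
1: R B6 -> L0 hit  d=-]
2: R B0 -> L0 miss  d=-]
3: W B2 -> L2 miss  d=D]
4: W B2 -> L2 hit  d=D]
5: W B8 -> L2 miss wb->B2  d=D]
6: R B7 -> L1 miss  d=-]
7: W B1 -> L1 miss  d=D]
8: W B7 -> L1 miss wb->B1  d=D]
9: R B5 -> L2 miss wb->B8  d=-]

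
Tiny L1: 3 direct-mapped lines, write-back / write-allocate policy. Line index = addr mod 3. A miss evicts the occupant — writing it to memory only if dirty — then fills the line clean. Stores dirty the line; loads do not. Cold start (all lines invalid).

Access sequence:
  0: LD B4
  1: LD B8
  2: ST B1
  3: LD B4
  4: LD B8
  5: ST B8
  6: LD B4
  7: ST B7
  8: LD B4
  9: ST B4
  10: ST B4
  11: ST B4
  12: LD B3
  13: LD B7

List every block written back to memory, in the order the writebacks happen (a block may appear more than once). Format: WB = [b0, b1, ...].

WB = [1, 7, 4]

0: R B4 → L1 miss [-]
1: R B8 → L2 miss [-]
2: W B1 → L1 miss [D]
3: R B4 → L1 miss wb→B1 [-]
4: R B8 → L2 hit [-]
5: W B8 → L2 hit [D]
6: R B4 → L1 hit [-]
7: W B7 → L1 miss [D]
8: R B4 → L1 miss wb→B7 [-]
9: W B4 → L1 hit [D]
10: W B4 → L1 hit [D]
11: W B4 → L1 hit [D]
12: R B3 → L0 miss [-]
13: R B7 → L1 miss wb→B4 [-]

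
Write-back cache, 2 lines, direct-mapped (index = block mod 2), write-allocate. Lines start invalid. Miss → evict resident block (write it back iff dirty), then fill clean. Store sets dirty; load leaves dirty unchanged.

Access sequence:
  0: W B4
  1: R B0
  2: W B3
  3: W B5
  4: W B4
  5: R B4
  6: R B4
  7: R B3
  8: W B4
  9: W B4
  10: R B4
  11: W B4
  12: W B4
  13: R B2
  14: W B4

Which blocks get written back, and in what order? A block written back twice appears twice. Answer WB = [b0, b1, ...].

WB = [4, 3, 5, 4]

  0 | W B4 → L0 miss [D]
  1 | R B0 → L0 miss wb→B4 [-]
  2 | W B3 → L1 miss [D]
  3 | W B5 → L1 miss wb→B3 [D]
  4 | W B4 → L0 miss [D]
  5 | R B4 → L0 hit [D]
  6 | R B4 → L0 hit [D]
  7 | R B3 → L1 miss wb→B5 [-]
  8 | W B4 → L0 hit [D]
  9 | W B4 → L0 hit [D]
  10 | R B4 → L0 hit [D]
  11 | W B4 → L0 hit [D]
  12 | W B4 → L0 hit [D]
  13 | R B2 → L0 miss wb→B4 [-]
  14 | W B4 → L0 miss [D]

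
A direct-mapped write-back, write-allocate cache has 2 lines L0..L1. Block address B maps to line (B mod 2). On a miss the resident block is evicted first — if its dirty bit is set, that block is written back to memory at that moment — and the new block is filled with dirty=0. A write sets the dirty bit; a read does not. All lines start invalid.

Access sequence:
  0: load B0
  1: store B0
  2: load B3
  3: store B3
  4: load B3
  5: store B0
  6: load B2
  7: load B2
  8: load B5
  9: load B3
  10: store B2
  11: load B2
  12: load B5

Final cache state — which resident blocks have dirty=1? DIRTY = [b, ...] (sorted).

DIRTY = [2]

0: R B0 -> L0 miss  d=-]
1: W B0 -> L0 hit  d=D]
2: R B3 -> L1 miss  d=-]
3: W B3 -> L1 hit  d=D]
4: R B3 -> L1 hit  d=D]
5: W B0 -> L0 hit  d=D]
6: R B2 -> L0 miss wb->B0  d=-]
7: R B2 -> L0 hit  d=-]
8: R B5 -> L1 miss wb->B3  d=-]
9: R B3 -> L1 miss  d=-]
10: W B2 -> L0 hit  d=D]
11: R B2 -> L0 hit  d=D]
12: R B5 -> L1 miss  d=-]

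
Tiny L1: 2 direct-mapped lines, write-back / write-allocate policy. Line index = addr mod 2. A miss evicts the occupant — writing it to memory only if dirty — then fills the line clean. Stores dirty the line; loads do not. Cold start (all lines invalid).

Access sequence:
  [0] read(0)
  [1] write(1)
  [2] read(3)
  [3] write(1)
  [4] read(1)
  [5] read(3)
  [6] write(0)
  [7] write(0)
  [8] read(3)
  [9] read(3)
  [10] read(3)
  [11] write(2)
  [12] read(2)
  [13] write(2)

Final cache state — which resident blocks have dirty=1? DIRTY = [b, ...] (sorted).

0: R B0 -> L0 miss  d=-]
1: W B1 -> L1 miss  d=D]
2: R B3 -> L1 miss wb->B1  d=-]
3: W B1 -> L1 miss  d=D]
4: R B1 -> L1 hit  d=D]
5: R B3 -> L1 miss wb->B1  d=-]
6: W B0 -> L0 hit  d=D]
7: W B0 -> L0 hit  d=D]
8: R B3 -> L1 hit  d=-]
9: R B3 -> L1 hit  d=-]
10: R B3 -> L1 hit  d=-]
11: W B2 -> L0 miss wb->B0  d=D]
12: R B2 -> L0 hit  d=D]
13: W B2 -> L0 hit  d=D]

DIRTY = [2]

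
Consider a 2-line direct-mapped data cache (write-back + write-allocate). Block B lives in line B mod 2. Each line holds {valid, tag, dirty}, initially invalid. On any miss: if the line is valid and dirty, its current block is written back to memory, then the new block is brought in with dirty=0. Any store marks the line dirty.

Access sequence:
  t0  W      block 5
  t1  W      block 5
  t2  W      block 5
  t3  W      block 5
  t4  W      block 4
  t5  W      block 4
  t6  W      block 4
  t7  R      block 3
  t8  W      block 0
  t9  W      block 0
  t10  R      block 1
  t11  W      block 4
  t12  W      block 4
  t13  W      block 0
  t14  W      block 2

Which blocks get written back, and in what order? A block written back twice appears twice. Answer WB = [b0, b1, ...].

0: W B5 → L1 miss [D]
1: W B5 → L1 hit [D]
2: W B5 → L1 hit [D]
3: W B5 → L1 hit [D]
4: W B4 → L0 miss [D]
5: W B4 → L0 hit [D]
6: W B4 → L0 hit [D]
7: R B3 → L1 miss wb→B5 [-]
8: W B0 → L0 miss wb→B4 [D]
9: W B0 → L0 hit [D]
10: R B1 → L1 miss [-]
11: W B4 → L0 miss wb→B0 [D]
12: W B4 → L0 hit [D]
13: W B0 → L0 miss wb→B4 [D]
14: W B2 → L0 miss wb→B0 [D]

WB = [5, 4, 0, 4, 0]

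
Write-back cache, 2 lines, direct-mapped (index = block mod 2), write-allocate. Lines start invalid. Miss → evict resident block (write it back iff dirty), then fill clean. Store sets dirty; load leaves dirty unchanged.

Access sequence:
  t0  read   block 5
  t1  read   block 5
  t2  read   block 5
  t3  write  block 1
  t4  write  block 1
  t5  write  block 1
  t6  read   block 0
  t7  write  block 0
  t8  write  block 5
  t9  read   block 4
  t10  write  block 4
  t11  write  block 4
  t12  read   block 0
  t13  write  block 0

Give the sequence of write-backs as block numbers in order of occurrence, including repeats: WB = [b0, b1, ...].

  0 | R B5 → L1 miss [-]
  1 | R B5 → L1 hit [-]
  2 | R B5 → L1 hit [-]
  3 | W B1 → L1 miss [D]
  4 | W B1 → L1 hit [D]
  5 | W B1 → L1 hit [D]
  6 | R B0 → L0 miss [-]
  7 | W B0 → L0 hit [D]
  8 | W B5 → L1 miss wb→B1 [D]
  9 | R B4 → L0 miss wb→B0 [-]
  10 | W B4 → L0 hit [D]
  11 | W B4 → L0 hit [D]
  12 | R B0 → L0 miss wb→B4 [-]
  13 | W B0 → L0 hit [D]

WB = [1, 0, 4]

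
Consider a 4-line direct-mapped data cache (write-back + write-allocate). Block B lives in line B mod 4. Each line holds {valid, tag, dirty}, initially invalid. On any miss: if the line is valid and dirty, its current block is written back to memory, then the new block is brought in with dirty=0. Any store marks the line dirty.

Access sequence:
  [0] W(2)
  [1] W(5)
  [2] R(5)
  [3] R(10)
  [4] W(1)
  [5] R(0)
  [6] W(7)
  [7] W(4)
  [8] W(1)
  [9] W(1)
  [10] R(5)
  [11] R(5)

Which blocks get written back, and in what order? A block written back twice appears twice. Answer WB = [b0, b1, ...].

WB = [2, 5, 1]

  0 | W B2 → L2 miss [D]
  1 | W B5 → L1 miss [D]
  2 | R B5 → L1 hit [D]
  3 | R B10 → L2 miss wb→B2 [-]
  4 | W B1 → L1 miss wb→B5 [D]
  5 | R B0 → L0 miss [-]
  6 | W B7 → L3 miss [D]
  7 | W B4 → L0 miss [D]
  8 | W B1 → L1 hit [D]
  9 | W B1 → L1 hit [D]
  10 | R B5 → L1 miss wb→B1 [-]
  11 | R B5 → L1 hit [-]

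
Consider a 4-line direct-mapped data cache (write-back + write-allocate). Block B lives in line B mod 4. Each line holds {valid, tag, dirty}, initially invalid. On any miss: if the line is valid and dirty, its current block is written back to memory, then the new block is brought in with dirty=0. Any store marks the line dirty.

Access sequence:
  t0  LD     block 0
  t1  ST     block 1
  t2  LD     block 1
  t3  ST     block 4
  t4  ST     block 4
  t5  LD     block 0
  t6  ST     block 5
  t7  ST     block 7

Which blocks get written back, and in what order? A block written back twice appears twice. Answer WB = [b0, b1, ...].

WB = [4, 1]

0: R B0 → L0 miss [-]
1: W B1 → L1 miss [D]
2: R B1 → L1 hit [D]
3: W B4 → L0 miss [D]
4: W B4 → L0 hit [D]
5: R B0 → L0 miss wb→B4 [-]
6: W B5 → L1 miss wb→B1 [D]
7: W B7 → L3 miss [D]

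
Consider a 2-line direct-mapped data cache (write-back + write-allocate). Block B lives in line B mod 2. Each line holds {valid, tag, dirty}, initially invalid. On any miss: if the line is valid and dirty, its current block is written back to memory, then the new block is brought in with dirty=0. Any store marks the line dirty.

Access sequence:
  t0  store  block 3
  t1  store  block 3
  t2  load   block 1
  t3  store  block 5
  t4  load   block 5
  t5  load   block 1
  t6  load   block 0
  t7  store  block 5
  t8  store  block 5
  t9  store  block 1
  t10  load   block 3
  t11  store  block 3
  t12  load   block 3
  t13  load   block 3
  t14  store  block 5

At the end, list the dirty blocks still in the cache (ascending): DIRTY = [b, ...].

0: W B3 -> L1 miss  d=D]
1: W B3 -> L1 hit  d=D]
2: R B1 -> L1 miss wb->B3  d=-]
3: W B5 -> L1 miss  d=D]
4: R B5 -> L1 hit  d=D]
5: R B1 -> L1 miss wb->B5  d=-]
6: R B0 -> L0 miss  d=-]
7: W B5 -> L1 miss  d=D]
8: W B5 -> L1 hit  d=D]
9: W B1 -> L1 miss wb->B5  d=D]
10: R B3 -> L1 miss wb->B1  d=-]
11: W B3 -> L1 hit  d=D]
12: R B3 -> L1 hit  d=D]
13: R B3 -> L1 hit  d=D]
14: W B5 -> L1 miss wb->B3  d=D]

DIRTY = [5]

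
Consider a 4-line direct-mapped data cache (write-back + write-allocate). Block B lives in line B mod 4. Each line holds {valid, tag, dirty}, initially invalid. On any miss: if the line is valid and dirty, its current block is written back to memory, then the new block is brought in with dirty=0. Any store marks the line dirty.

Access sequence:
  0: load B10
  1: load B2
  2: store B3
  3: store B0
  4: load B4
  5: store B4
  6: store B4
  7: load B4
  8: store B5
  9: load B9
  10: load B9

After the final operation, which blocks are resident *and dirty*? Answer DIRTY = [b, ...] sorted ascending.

  0 | R B10 → L2 miss [-]
  1 | R B2 → L2 miss [-]
  2 | W B3 → L3 miss [D]
  3 | W B0 → L0 miss [D]
  4 | R B4 → L0 miss wb→B0 [-]
  5 | W B4 → L0 hit [D]
  6 | W B4 → L0 hit [D]
  7 | R B4 → L0 hit [D]
  8 | W B5 → L1 miss [D]
  9 | R B9 → L1 miss wb→B5 [-]
  10 | R B9 → L1 hit [-]

DIRTY = [3, 4]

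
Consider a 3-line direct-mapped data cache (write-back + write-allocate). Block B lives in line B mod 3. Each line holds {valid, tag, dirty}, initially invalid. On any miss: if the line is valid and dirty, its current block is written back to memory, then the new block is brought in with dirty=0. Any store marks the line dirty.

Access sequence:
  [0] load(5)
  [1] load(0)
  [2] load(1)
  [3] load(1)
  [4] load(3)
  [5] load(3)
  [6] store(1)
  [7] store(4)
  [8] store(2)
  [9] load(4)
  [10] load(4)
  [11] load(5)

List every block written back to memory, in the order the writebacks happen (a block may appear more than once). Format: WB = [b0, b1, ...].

WB = [1, 2]

0: R B5 → L2 miss [-]
1: R B0 → L0 miss [-]
2: R B1 → L1 miss [-]
3: R B1 → L1 hit [-]
4: R B3 → L0 miss [-]
5: R B3 → L0 hit [-]
6: W B1 → L1 hit [D]
7: W B4 → L1 miss wb→B1 [D]
8: W B2 → L2 miss [D]
9: R B4 → L1 hit [D]
10: R B4 → L1 hit [D]
11: R B5 → L2 miss wb→B2 [-]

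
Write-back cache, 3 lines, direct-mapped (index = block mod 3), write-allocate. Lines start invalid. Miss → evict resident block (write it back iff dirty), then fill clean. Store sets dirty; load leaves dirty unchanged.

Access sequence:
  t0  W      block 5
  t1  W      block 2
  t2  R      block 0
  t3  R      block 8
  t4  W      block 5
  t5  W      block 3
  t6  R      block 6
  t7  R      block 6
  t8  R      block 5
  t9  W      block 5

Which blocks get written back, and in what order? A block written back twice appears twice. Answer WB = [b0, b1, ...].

  0 | W B5 → L2 miss [D]
  1 | W B2 → L2 miss wb→B5 [D]
  2 | R B0 → L0 miss [-]
  3 | R B8 → L2 miss wb→B2 [-]
  4 | W B5 → L2 miss [D]
  5 | W B3 → L0 miss [D]
  6 | R B6 → L0 miss wb→B3 [-]
  7 | R B6 → L0 hit [-]
  8 | R B5 → L2 hit [D]
  9 | W B5 → L2 hit [D]

WB = [5, 2, 3]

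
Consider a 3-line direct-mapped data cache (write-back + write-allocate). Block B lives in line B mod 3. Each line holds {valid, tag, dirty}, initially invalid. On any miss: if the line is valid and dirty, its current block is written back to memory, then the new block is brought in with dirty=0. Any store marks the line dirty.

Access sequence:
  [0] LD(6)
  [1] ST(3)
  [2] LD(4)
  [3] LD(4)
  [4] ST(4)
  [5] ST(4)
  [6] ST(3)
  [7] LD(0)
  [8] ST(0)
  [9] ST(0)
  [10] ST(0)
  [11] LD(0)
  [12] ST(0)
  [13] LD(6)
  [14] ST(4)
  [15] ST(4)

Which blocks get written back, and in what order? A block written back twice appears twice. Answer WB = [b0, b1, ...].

WB = [3, 0]

0: R B6 -> L0 miss  d=-]
1: W B3 -> L0 miss  d=D]
2: R B4 -> L1 miss  d=-]
3: R B4 -> L1 hit  d=-]
4: W B4 -> L1 hit  d=D]
5: W B4 -> L1 hit  d=D]
6: W B3 -> L0 hit  d=D]
7: R B0 -> L0 miss wb->B3  d=-]
8: W B0 -> L0 hit  d=D]
9: W B0 -> L0 hit  d=D]
10: W B0 -> L0 hit  d=D]
11: R B0 -> L0 hit  d=D]
12: W B0 -> L0 hit  d=D]
13: R B6 -> L0 miss wb->B0  d=-]
14: W B4 -> L1 hit  d=D]
15: W B4 -> L1 hit  d=D]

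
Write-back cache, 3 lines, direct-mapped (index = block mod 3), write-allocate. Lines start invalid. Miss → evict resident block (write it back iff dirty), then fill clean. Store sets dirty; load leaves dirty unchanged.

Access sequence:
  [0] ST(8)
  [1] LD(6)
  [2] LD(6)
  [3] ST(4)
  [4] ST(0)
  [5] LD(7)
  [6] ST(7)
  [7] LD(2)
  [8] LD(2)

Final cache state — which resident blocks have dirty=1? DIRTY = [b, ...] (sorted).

  0 | W B8 → L2 miss [D]
  1 | R B6 → L0 miss [-]
  2 | R B6 → L0 hit [-]
  3 | W B4 → L1 miss [D]
  4 | W B0 → L0 miss [D]
  5 | R B7 → L1 miss wb→B4 [-]
  6 | W B7 → L1 hit [D]
  7 | R B2 → L2 miss wb→B8 [-]
  8 | R B2 → L2 hit [-]

DIRTY = [0, 7]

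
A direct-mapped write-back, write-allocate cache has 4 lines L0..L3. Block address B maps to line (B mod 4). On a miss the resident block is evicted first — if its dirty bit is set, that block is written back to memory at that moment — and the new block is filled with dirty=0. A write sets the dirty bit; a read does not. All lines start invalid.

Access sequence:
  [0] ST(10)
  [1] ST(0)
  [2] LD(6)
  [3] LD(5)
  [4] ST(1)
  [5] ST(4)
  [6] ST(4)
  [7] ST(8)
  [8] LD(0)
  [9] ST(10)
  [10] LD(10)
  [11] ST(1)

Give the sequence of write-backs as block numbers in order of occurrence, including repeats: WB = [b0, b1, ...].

WB = [10, 0, 4, 8]

0: W B10 → L2 miss [D]
1: W B0 → L0 miss [D]
2: R B6 → L2 miss wb→B10 [-]
3: R B5 → L1 miss [-]
4: W B1 → L1 miss [D]
5: W B4 → L0 miss wb→B0 [D]
6: W B4 → L0 hit [D]
7: W B8 → L0 miss wb→B4 [D]
8: R B0 → L0 miss wb→B8 [-]
9: W B10 → L2 miss [D]
10: R B10 → L2 hit [D]
11: W B1 → L1 hit [D]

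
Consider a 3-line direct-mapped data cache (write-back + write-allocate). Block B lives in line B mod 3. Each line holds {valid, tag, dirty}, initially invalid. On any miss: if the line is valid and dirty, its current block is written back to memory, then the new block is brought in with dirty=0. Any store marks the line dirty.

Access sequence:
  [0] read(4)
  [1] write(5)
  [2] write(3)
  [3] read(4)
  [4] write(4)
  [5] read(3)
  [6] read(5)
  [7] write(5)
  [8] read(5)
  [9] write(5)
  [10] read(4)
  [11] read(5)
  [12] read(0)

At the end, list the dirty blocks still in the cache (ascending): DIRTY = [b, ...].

DIRTY = [4, 5]

  0 | R B4 → L1 miss [-]
  1 | W B5 → L2 miss [D]
  2 | W B3 → L0 miss [D]
  3 | R B4 → L1 hit [-]
  4 | W B4 → L1 hit [D]
  5 | R B3 → L0 hit [D]
  6 | R B5 → L2 hit [D]
  7 | W B5 → L2 hit [D]
  8 | R B5 → L2 hit [D]
  9 | W B5 → L2 hit [D]
  10 | R B4 → L1 hit [D]
  11 | R B5 → L2 hit [D]
  12 | R B0 → L0 miss wb→B3 [-]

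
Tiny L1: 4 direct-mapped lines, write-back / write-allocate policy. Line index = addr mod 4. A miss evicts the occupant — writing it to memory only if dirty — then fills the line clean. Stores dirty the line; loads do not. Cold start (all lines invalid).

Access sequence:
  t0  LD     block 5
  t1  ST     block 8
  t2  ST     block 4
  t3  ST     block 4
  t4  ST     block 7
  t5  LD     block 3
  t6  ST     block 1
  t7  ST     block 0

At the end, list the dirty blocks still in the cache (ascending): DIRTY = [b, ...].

0: R B5 → L1 miss [-]
1: W B8 → L0 miss [D]
2: W B4 → L0 miss wb→B8 [D]
3: W B4 → L0 hit [D]
4: W B7 → L3 miss [D]
5: R B3 → L3 miss wb→B7 [-]
6: W B1 → L1 miss [D]
7: W B0 → L0 miss wb→B4 [D]

DIRTY = [0, 1]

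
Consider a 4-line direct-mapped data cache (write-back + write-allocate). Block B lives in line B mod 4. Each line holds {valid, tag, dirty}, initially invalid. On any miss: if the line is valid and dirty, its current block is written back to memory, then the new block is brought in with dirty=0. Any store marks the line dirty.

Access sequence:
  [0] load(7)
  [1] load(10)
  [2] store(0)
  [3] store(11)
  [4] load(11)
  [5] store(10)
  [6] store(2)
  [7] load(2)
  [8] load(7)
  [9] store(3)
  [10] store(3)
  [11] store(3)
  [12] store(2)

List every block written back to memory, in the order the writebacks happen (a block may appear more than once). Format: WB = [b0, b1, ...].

0: R B7 → L3 miss [-]
1: R B10 → L2 miss [-]
2: W B0 → L0 miss [D]
3: W B11 → L3 miss [D]
4: R B11 → L3 hit [D]
5: W B10 → L2 hit [D]
6: W B2 → L2 miss wb→B10 [D]
7: R B2 → L2 hit [D]
8: R B7 → L3 miss wb→B11 [-]
9: W B3 → L3 miss [D]
10: W B3 → L3 hit [D]
11: W B3 → L3 hit [D]
12: W B2 → L2 hit [D]

WB = [10, 11]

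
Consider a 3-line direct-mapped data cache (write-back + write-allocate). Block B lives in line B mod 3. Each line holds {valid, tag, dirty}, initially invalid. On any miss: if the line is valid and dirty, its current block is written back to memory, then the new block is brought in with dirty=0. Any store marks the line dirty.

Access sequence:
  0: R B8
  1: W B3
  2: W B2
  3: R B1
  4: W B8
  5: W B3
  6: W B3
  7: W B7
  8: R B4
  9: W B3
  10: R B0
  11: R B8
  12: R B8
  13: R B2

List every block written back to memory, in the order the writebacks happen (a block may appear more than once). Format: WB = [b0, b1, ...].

  0 | R B8 → L2 miss [-]
  1 | W B3 → L0 miss [D]
  2 | W B2 → L2 miss [D]
  3 | R B1 → L1 miss [-]
  4 | W B8 → L2 miss wb→B2 [D]
  5 | W B3 → L0 hit [D]
  6 | W B3 → L0 hit [D]
  7 | W B7 → L1 miss [D]
  8 | R B4 → L1 miss wb→B7 [-]
  9 | W B3 → L0 hit [D]
  10 | R B0 → L0 miss wb→B3 [-]
  11 | R B8 → L2 hit [D]
  12 | R B8 → L2 hit [D]
  13 | R B2 → L2 miss wb→B8 [-]

WB = [2, 7, 3, 8]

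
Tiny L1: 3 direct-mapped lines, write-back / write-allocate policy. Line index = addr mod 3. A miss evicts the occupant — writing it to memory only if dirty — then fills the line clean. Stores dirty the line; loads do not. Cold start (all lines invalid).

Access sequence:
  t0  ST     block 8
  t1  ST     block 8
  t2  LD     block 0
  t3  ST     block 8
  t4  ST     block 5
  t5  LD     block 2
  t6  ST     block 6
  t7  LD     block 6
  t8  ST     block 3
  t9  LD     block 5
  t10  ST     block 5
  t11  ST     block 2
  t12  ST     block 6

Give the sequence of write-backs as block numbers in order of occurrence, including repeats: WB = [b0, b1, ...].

WB = [8, 5, 6, 5, 3]

  0 | W B8 → L2 miss [D]
  1 | W B8 → L2 hit [D]
  2 | R B0 → L0 miss [-]
  3 | W B8 → L2 hit [D]
  4 | W B5 → L2 miss wb→B8 [D]
  5 | R B2 → L2 miss wb→B5 [-]
  6 | W B6 → L0 miss [D]
  7 | R B6 → L0 hit [D]
  8 | W B3 → L0 miss wb→B6 [D]
  9 | R B5 → L2 miss [-]
  10 | W B5 → L2 hit [D]
  11 | W B2 → L2 miss wb→B5 [D]
  12 | W B6 → L0 miss wb→B3 [D]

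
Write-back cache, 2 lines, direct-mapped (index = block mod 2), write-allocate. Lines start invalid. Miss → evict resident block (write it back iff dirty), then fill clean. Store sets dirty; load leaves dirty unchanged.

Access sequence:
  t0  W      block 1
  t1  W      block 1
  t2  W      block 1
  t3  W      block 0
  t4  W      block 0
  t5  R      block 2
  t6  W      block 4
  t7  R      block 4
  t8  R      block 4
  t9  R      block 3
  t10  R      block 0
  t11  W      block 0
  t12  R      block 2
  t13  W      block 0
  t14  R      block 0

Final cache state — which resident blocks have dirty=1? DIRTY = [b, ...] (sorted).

DIRTY = [0]

0: W B1 -> L1 miss  d=D]
1: W B1 -> L1 hit  d=D]
2: W B1 -> L1 hit  d=D]
3: W B0 -> L0 miss  d=D]
4: W B0 -> L0 hit  d=D]
5: R B2 -> L0 miss wb->B0  d=-]
6: W B4 -> L0 miss  d=D]
7: R B4 -> L0 hit  d=D]
8: R B4 -> L0 hit  d=D]
9: R B3 -> L1 miss wb->B1  d=-]
10: R B0 -> L0 miss wb->B4  d=-]
11: W B0 -> L0 hit  d=D]
12: R B2 -> L0 miss wb->B0  d=-]
13: W B0 -> L0 miss  d=D]
14: R B0 -> L0 hit  d=D]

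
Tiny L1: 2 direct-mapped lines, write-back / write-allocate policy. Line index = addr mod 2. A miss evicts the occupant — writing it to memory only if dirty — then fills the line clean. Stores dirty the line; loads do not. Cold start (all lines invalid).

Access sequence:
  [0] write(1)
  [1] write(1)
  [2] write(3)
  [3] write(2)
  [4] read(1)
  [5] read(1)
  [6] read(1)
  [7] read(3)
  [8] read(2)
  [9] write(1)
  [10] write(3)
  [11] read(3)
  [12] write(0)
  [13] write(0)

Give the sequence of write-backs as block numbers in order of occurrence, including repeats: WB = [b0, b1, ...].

0: W B1 -> L1 miss  d=D]
1: W B1 -> L1 hit  d=D]
2: W B3 -> L1 miss wb->B1  d=D]
3: W B2 -> L0 miss  d=D]
4: R B1 -> L1 miss wb->B3  d=-]
5: R B1 -> L1 hit  d=-]
6: R B1 -> L1 hit  d=-]
7: R B3 -> L1 miss  d=-]
8: R B2 -> L0 hit  d=D]
9: W B1 -> L1 miss  d=D]
10: W B3 -> L1 miss wb->B1  d=D]
11: R B3 -> L1 hit  d=D]
12: W B0 -> L0 miss wb->B2  d=D]
13: W B0 -> L0 hit  d=D]

WB = [1, 3, 1, 2]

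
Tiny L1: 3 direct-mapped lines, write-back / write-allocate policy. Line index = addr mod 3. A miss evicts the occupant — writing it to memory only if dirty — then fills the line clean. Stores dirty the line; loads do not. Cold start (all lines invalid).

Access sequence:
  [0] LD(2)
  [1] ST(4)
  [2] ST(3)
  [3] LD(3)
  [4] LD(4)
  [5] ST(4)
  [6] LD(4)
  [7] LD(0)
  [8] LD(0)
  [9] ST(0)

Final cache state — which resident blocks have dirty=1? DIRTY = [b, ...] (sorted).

0: R B2 → L2 miss [-]
1: W B4 → L1 miss [D]
2: W B3 → L0 miss [D]
3: R B3 → L0 hit [D]
4: R B4 → L1 hit [D]
5: W B4 → L1 hit [D]
6: R B4 → L1 hit [D]
7: R B0 → L0 miss wb→B3 [-]
8: R B0 → L0 hit [-]
9: W B0 → L0 hit [D]

DIRTY = [0, 4]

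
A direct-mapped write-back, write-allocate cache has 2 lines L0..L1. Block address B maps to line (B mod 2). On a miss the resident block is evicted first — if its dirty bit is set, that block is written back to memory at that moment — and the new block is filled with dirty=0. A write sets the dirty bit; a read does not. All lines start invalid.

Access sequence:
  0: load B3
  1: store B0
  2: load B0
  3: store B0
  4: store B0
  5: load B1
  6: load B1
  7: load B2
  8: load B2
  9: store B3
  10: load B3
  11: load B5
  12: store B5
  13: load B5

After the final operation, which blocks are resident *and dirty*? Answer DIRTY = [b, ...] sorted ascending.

DIRTY = [5]

  0 | R B3 → L1 miss [-]
  1 | W B0 → L0 miss [D]
  2 | R B0 → L0 hit [D]
  3 | W B0 → L0 hit [D]
  4 | W B0 → L0 hit [D]
  5 | R B1 → L1 miss [-]
  6 | R B1 → L1 hit [-]
  7 | R B2 → L0 miss wb→B0 [-]
  8 | R B2 → L0 hit [-]
  9 | W B3 → L1 miss [D]
  10 | R B3 → L1 hit [D]
  11 | R B5 → L1 miss wb→B3 [-]
  12 | W B5 → L1 hit [D]
  13 | R B5 → L1 hit [D]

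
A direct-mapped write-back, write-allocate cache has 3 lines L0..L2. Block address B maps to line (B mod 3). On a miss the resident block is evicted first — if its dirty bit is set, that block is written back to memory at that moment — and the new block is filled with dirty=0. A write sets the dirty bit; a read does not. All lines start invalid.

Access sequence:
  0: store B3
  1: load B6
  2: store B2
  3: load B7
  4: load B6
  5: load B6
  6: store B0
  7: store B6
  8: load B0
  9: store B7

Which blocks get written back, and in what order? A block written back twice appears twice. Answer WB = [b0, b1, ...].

WB = [3, 0, 6]

0: W B3 -> L0 miss  d=D]
1: R B6 -> L0 miss wb->B3  d=-]
2: W B2 -> L2 miss  d=D]
3: R B7 -> L1 miss  d=-]
4: R B6 -> L0 hit  d=-]
5: R B6 -> L0 hit  d=-]
6: W B0 -> L0 miss  d=D]
7: W B6 -> L0 miss wb->B0  d=D]
8: R B0 -> L0 miss wb->B6  d=-]
9: W B7 -> L1 hit  d=D]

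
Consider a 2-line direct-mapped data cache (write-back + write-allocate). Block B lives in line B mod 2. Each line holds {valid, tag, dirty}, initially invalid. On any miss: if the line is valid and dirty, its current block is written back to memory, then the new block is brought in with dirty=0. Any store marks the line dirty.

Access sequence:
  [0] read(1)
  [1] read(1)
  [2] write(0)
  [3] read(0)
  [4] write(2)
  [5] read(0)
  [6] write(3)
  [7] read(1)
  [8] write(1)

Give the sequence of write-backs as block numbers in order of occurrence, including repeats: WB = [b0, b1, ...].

  0 | R B1 → L1 miss [-]
  1 | R B1 → L1 hit [-]
  2 | W B0 → L0 miss [D]
  3 | R B0 → L0 hit [D]
  4 | W B2 → L0 miss wb→B0 [D]
  5 | R B0 → L0 miss wb→B2 [-]
  6 | W B3 → L1 miss [D]
  7 | R B1 → L1 miss wb→B3 [-]
  8 | W B1 → L1 hit [D]

WB = [0, 2, 3]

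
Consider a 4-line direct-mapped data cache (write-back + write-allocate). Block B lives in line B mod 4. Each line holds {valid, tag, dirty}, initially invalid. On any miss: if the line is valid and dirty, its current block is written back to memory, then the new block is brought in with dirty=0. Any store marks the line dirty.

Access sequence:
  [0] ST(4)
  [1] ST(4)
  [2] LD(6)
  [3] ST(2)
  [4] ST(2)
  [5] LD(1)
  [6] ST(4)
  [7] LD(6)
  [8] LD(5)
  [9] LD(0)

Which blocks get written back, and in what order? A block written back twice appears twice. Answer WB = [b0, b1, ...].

WB = [2, 4]

0: W B4 → L0 miss [D]
1: W B4 → L0 hit [D]
2: R B6 → L2 miss [-]
3: W B2 → L2 miss [D]
4: W B2 → L2 hit [D]
5: R B1 → L1 miss [-]
6: W B4 → L0 hit [D]
7: R B6 → L2 miss wb→B2 [-]
8: R B5 → L1 miss [-]
9: R B0 → L0 miss wb→B4 [-]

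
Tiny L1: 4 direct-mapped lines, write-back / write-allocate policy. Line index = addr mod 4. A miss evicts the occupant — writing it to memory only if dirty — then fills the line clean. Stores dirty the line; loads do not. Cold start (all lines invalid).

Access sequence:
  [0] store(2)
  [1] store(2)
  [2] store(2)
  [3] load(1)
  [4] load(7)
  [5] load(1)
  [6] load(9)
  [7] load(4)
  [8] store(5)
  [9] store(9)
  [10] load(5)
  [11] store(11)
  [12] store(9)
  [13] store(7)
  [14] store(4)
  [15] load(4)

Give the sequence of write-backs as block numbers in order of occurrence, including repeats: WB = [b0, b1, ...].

0: W B2 → L2 miss [D]
1: W B2 → L2 hit [D]
2: W B2 → L2 hit [D]
3: R B1 → L1 miss [-]
4: R B7 → L3 miss [-]
5: R B1 → L1 hit [-]
6: R B9 → L1 miss [-]
7: R B4 → L0 miss [-]
8: W B5 → L1 miss [D]
9: W B9 → L1 miss wb→B5 [D]
10: R B5 → L1 miss wb→B9 [-]
11: W B11 → L3 miss [D]
12: W B9 → L1 miss [D]
13: W B7 → L3 miss wb→B11 [D]
14: W B4 → L0 hit [D]
15: R B4 → L0 hit [D]

WB = [5, 9, 11]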